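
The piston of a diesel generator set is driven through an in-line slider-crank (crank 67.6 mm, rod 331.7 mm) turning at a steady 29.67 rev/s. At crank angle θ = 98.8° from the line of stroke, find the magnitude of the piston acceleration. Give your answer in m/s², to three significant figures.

ω = 2π·29.7 = 186.4 rad/s
x(θ) = r cosθ + √(L² − r² sin²θ); with ω constant, a = ω²·d²x/dθ².
d²x/dθ² = −r cosθ − r²(cos2θ)/√u − r⁴ sin²2θ/(4u^{3/2}),  u = L² − r² sin²θ = 0.105562 m².
Substituting r = 0.0676 m, L = 0.3317 m, θ = 98.8°: d²x/dθ² = +0.023735 m.
a = ω²·d²x/dθ² = (186.4)²·(+0.023735) = +824.85 m/s²;  |a| = 824.85 m/s².

825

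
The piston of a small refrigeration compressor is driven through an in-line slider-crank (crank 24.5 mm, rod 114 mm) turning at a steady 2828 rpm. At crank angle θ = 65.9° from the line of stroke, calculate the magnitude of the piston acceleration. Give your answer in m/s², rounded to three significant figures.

ω = 2π·2828/60 = 296.1 rad/s
x(θ) = r cosθ + √(L² − r² sin²θ); with ω constant, a = ω²·d²x/dθ².
d²x/dθ² = −r cosθ − r²(cos2θ)/√u − r⁴ sin²2θ/(4u^{3/2}),  u = L² − r² sin²θ = 0.0124958 m².
Substituting r = 0.0245 m, L = 0.114 m, θ = 65.9°: d²x/dθ² = -0.0064609 m.
a = ω²·d²x/dθ² = (296.1)²·(-0.0064609) = -566.64 m/s²;  |a| = 566.64 m/s².

567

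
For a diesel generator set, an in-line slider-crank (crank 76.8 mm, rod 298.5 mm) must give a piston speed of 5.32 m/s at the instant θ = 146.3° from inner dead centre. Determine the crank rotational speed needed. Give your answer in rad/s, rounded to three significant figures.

159

For an in-line slider-crank, |v_piston| = rω|sinθ|·[1 + r cosθ/√(L² − r² sin²θ)].
With r = 0.0768 m, L = 0.2985 m, θ = 146.3°: the bracketed kinematic factor |dx/dθ| = 0.033397 m.
ω = v/|dx/dθ| = 5.32/0.033397 = 159.3 rad/s.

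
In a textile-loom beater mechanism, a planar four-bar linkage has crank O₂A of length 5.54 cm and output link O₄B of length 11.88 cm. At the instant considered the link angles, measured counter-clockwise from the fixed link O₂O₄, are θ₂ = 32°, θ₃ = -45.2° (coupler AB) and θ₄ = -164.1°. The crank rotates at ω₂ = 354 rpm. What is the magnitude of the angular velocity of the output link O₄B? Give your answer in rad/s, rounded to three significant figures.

19.3

ω₂ = 37.07 rad/s (from 354 rpm).
Differentiating the loop-closure r₂e^{iθ₂}+r₃e^{iθ₃}=r₁+r₄e^{iθ₄} gives r₂ω₂e^{iθ₂}+r₃ω₃e^{iθ₃}=r₄ω₄e^{iθ₄}.
Eliminating the other unknown: ω₄ = r₂ω₂ sin(θ₂−θ₃) / [r₄ sin(θ₄−θ₃)].
Numerator sine = +0.97515; denominator sine = -0.87546.
Result = 0.0554·37.07·(+0.97515) / (0.1188·(-0.87546)) = -19.256 rad/s; magnitude 19.256 rad/s.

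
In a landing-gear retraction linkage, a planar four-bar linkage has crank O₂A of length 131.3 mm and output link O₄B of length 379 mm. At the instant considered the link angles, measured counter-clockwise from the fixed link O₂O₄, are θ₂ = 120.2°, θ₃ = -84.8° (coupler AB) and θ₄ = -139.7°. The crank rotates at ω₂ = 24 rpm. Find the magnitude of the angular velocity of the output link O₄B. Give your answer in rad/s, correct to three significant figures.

0.450

ω₂ = 2.513 rad/s (from 24 rpm).
Differentiating the loop-closure r₂e^{iθ₂}+r₃e^{iθ₃}=r₁+r₄e^{iθ₄} gives r₂ω₂e^{iθ₂}+r₃ω₃e^{iθ₃}=r₄ω₄e^{iθ₄}.
Eliminating the other unknown: ω₄ = r₂ω₂ sin(θ₂−θ₃) / [r₄ sin(θ₄−θ₃)].
Numerator sine = -0.42262; denominator sine = -0.81815.
Result = 0.1313·2.513·(-0.42262) / (0.379·(-0.81815)) = +0.44976 rad/s; magnitude 0.44976 rad/s.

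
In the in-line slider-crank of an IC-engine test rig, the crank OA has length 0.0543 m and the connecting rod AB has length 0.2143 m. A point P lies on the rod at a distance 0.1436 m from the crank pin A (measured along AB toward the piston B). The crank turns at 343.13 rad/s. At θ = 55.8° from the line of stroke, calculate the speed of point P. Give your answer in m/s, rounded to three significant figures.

17.3

ω = 343.1 rad/s.  Crank-pin speed |V_A| = rω = 18.632 m/s, perpendicular to OA.
Rod angle: sinφ = −(r/L) sinθ ⇒ φ = -12.097°; ω_rod = −rω cosθ/√(L²−r²sin²θ) = -49.979 rad/s.
V_P = V_A + ω_rod × AP, with AP = 0.1436 m along the rod.
Components: V_Px = −rω sinθ − a·ω_rod·sinφ = -16.914 m/s;  V_Py = rω cosθ + a·ω_rod·cosφ = +3.4551 m/s.
|V_P| = √(V_Px² + V_Py²) = 17.263 m/s.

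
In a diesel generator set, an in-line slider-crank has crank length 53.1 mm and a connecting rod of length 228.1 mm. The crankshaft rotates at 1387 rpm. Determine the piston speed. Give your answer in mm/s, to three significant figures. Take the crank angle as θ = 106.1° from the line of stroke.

6920

ω = 2π·1387/60 = 145.2 rad/s
For an in-line slider-crank, x = r cosθ + √(L² − r² sin²θ), so v = −rω sinθ·[1 + r cosθ/√(L² − r² sin²θ)].
With r = 0.0531 m, L = 0.2281 m, θ = 106.1°: √(L² − r² sin²θ) = 0.22232 m.
v = −0.0531·145.2·0.96078·[1 + 0.0531·-0.27731/0.22232] = -6.9193 m/s.
|v| = 6.9193 m/s = 6919.3 mm/s.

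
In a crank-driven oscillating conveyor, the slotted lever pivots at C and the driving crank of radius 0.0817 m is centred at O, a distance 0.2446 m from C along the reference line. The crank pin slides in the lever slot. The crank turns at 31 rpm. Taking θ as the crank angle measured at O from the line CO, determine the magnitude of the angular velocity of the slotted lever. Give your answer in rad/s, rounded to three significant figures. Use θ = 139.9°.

ω = 3.246 rad/s (from 31 rpm).
Crank pin A relative to C: A = (d + r cosθ, r sinθ); lever angle φ = atan2(r sinθ, d + r cosθ).
Differentiating tanφ: φ̇ = rω(d cosθ + r)/(d² + r² + 2dr cosθ).
d² + r² + 2dr cosθ = |CA|² = 0.0359319 m²;  d cosθ + r = -0.1054 m.
|ω_lever| = |0.0817·3.246·-0.1054| / 0.0359319 = 0.77799 rad/s.

0.778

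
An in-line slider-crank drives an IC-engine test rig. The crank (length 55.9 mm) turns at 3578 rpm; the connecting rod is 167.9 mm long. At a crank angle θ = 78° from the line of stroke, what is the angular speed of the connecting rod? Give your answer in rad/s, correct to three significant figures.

27.4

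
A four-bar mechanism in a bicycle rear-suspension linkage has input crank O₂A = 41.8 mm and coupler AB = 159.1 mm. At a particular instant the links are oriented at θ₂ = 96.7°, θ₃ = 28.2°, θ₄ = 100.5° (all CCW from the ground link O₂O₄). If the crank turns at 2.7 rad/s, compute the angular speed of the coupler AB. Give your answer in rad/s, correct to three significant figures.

0.0493

ω₂ = 2.7 rad/s
Differentiating the loop-closure r₂e^{iθ₂}+r₃e^{iθ₃}=r₁+r₄e^{iθ₄} gives r₂ω₂e^{iθ₂}+r₃ω₃e^{iθ₃}=r₄ω₄e^{iθ₄}.
Eliminating the other unknown: ω₃ = r₂ω₂ sin(θ₄−θ₂) / [r₃ sin(θ₃−θ₄)].
Numerator sine = +0.06627; denominator sine = -0.95266.
Result = 0.0418·2.7·(+0.06627) / (0.1591·(-0.95266)) = -0.049348 rad/s; magnitude 0.049348 rad/s.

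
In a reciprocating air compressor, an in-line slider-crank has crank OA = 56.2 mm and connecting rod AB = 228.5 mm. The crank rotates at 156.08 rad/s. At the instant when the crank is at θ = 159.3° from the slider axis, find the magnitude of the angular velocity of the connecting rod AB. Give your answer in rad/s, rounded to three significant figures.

ω = 156.1 rad/s
The rod makes angle φ with the slider axis where L sinφ = r sinθ; differentiating, L cosφ·φ̇ = r ω cosθ.
L cosφ = √(L² − r² sin²θ) = 0.22763 m.
|ω_rod| = r ω |cosθ| / √(L² − r² sin²θ) = 0.0562·156.1·0.93544/0.22763 = 36.046 rad/s.

36.0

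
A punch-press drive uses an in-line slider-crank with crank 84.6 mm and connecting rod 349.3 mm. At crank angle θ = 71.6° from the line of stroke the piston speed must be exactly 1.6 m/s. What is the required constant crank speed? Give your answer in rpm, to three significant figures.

For an in-line slider-crank, |v_piston| = rω|sinθ|·[1 + r cosθ/√(L² − r² sin²θ)].
With r = 0.0846 m, L = 0.3493 m, θ = 71.6°: the bracketed kinematic factor |dx/dθ| = 0.086581 m.
ω = v/|dx/dθ| = 1.6/0.086581 = 18.48 rad/s.
N = 60ω/(2π) = 176.47 rpm.

176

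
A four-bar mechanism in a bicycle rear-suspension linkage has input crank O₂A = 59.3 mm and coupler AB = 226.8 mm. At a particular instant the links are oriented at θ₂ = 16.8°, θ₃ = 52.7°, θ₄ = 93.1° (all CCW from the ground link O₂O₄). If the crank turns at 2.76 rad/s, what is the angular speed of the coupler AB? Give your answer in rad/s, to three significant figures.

ω₂ = 2.76 rad/s
Differentiating the loop-closure r₂e^{iθ₂}+r₃e^{iθ₃}=r₁+r₄e^{iθ₄} gives r₂ω₂e^{iθ₂}+r₃ω₃e^{iθ₃}=r₄ω₄e^{iθ₄}.
Eliminating the other unknown: ω₃ = r₂ω₂ sin(θ₄−θ₂) / [r₃ sin(θ₃−θ₄)].
Numerator sine = +0.97155; denominator sine = -0.64812.
Result = 0.0593·2.76·(+0.97155) / (0.2268·(-0.64812)) = -1.0818 rad/s; magnitude 1.0818 rad/s.

1.08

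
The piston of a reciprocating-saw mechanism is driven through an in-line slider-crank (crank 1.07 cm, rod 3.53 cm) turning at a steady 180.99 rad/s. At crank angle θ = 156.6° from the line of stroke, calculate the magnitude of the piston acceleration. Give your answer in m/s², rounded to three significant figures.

247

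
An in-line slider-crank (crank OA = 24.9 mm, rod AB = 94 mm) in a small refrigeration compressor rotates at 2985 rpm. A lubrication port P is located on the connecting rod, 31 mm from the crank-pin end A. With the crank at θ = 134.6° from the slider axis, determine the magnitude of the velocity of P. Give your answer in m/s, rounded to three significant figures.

ω = 312.6 rad/s.  Crank-pin speed |V_A| = rω = 7.7835 m/s, perpendicular to OA.
Rod angle: sinφ = −(r/L) sinθ ⇒ φ = -10.872°; ω_rod = −rω cosθ/√(L²−r²sin²θ) = +59.203 rad/s.
V_P = V_A + ω_rod × AP, with AP = 0.031 m along the rod.
Components: V_Px = −rω sinθ − a·ω_rod·sinφ = -5.1959 m/s;  V_Py = rω cosθ + a·ω_rod·cosφ = -3.6628 m/s.
|V_P| = √(V_Px² + V_Py²) = 6.3571 m/s.

6.36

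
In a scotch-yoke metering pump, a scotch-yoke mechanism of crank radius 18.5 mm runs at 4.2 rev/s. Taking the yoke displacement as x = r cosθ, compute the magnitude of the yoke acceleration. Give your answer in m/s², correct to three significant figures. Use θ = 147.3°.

ω = 26.39 rad/s (from 4.2 rev/s).
x = r cosθ ⇒ ẍ = −rω² cosθ (ω constant).
|a| = rω²|cosθ| = 0.0185·(26.39)²·|cos 147.3°| = 10.842 m/s².

10.8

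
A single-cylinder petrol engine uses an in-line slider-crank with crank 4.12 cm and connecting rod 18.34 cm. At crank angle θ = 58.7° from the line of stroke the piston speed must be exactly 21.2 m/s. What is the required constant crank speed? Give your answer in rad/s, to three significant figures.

For an in-line slider-crank, |v_piston| = rω|sinθ|·[1 + r cosθ/√(L² − r² sin²θ)].
With r = 0.0412 m, L = 0.1834 m, θ = 58.7°: the bracketed kinematic factor |dx/dθ| = 0.03939 m.
ω = v/|dx/dθ| = 21.2/0.03939 = 538.21 rad/s.

538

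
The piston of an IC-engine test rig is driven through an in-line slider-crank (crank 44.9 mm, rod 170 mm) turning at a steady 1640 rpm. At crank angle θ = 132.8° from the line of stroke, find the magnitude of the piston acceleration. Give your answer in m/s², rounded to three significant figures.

921

ω = 2π·1640/60 = 171.7 rad/s
x(θ) = r cosθ + √(L² − r² sin²θ); with ω constant, a = ω²·d²x/dθ².
d²x/dθ² = −r cosθ − r²(cos2θ)/√u − r⁴ sin²2θ/(4u^{3/2}),  u = L² − r² sin²θ = 0.0278147 m².
Substituting r = 0.0449 m, L = 0.17 m, θ = 132.8°: d²x/dθ² = +0.031217 m.
a = ω²·d²x/dθ² = (171.7)²·(+0.031217) = +920.72 m/s²;  |a| = 920.72 m/s².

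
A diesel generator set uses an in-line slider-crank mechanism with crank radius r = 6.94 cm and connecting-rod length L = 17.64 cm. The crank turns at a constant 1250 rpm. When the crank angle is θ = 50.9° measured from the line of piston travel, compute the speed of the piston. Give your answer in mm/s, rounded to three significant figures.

8890

ω = 2π·1250/60 = 130.9 rad/s
For an in-line slider-crank, x = r cosθ + √(L² − r² sin²θ), so v = −rω sinθ·[1 + r cosθ/√(L² − r² sin²θ)].
With r = 0.0694 m, L = 0.1764 m, θ = 50.9°: √(L² − r² sin²θ) = 0.16798 m.
v = −0.0694·130.9·0.77605·[1 + 0.0694·0.63068/0.16798] = -8.8869 m/s.
|v| = 8.8869 m/s = 8886.9 mm/s.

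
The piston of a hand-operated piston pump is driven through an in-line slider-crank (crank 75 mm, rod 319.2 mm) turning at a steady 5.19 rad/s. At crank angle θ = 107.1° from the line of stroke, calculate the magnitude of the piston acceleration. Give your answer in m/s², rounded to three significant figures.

ω = 5.19 rad/s
x(θ) = r cosθ + √(L² − r² sin²θ); with ω constant, a = ω²·d²x/dθ².
d²x/dθ² = −r cosθ − r²(cos2θ)/√u − r⁴ sin²2θ/(4u^{3/2}),  u = L² − r² sin²θ = 0.09675 m².
Substituting r = 0.075 m, L = 0.3192 m, θ = 107.1°: d²x/dθ² = +0.036927 m.
a = ω²·d²x/dθ² = (5.19)²·(+0.036927) = +0.99467 m/s²;  |a| = 0.99467 m/s².

0.995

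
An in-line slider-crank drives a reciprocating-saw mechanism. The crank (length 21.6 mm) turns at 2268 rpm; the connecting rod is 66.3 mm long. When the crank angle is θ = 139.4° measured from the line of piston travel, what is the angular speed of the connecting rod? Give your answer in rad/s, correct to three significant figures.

60.1

ω = 237.5 rad/s (converted from 2268 rpm).
The rod makes angle φ with the slider axis where L sinφ = r sinθ; differentiating, L cosφ·φ̇ = r ω cosθ.
L cosφ = √(L² − r² sin²θ) = 0.064793 m.
|ω_rod| = r ω |cosθ| / √(L² − r² sin²θ) = 0.0216·237.5·0.75927/0.064793 = 60.117 rad/s.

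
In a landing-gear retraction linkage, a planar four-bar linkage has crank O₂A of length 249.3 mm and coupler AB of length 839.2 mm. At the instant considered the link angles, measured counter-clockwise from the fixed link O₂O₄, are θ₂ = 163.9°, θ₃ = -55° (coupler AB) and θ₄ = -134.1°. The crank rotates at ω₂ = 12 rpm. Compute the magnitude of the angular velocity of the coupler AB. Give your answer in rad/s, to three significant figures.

0.336

ω₂ = 1.257 rad/s (from 12 rpm).
Differentiating the loop-closure r₂e^{iθ₂}+r₃e^{iθ₃}=r₁+r₄e^{iθ₄} gives r₂ω₂e^{iθ₂}+r₃ω₃e^{iθ₃}=r₄ω₄e^{iθ₄}.
Eliminating the other unknown: ω₃ = r₂ω₂ sin(θ₄−θ₂) / [r₃ sin(θ₃−θ₄)].
Numerator sine = +0.88295; denominator sine = +0.98196.
Result = 0.2493·1.257·(+0.88295) / (0.8392·(+0.98196)) = +0.33567 rad/s; magnitude 0.33567 rad/s.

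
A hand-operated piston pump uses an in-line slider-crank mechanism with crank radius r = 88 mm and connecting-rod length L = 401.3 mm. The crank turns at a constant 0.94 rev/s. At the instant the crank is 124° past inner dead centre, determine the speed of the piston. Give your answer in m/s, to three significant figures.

0.377

ω = 2π·0.94 = 5.906 rad/s
For an in-line slider-crank, x = r cosθ + √(L² − r² sin²θ), so v = −rω sinθ·[1 + r cosθ/√(L² − r² sin²θ)].
With r = 0.088 m, L = 0.4013 m, θ = 124°: √(L² − r² sin²θ) = 0.39461 m.
v = −0.088·5.906·0.82904·[1 + 0.088·-0.55919/0.39461] = -0.37716 m/s.
|v| = 0.37716 m/s.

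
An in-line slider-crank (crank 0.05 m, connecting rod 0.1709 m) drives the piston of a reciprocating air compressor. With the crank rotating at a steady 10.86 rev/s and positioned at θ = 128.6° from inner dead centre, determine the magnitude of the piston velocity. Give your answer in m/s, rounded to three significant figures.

2.17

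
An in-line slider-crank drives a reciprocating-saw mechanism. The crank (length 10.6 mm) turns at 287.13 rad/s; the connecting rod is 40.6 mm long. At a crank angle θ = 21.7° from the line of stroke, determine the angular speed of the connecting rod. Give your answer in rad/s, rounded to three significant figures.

70.0

ω = 287.1 rad/s
The rod makes angle φ with the slider axis where L sinφ = r sinθ; differentiating, L cosφ·φ̇ = r ω cosθ.
L cosφ = √(L² − r² sin²θ) = 0.04041 m.
|ω_rod| = r ω |cosθ| / √(L² − r² sin²θ) = 0.0106·287.1·0.92913/0.04041 = 69.979 rad/s.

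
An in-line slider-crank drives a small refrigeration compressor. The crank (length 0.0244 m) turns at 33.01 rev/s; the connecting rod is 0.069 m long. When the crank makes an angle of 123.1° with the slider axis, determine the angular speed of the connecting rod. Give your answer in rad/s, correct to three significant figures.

41.9

ω = 207.4 rad/s (converted from 33.01 rev/s).
The rod makes angle φ with the slider axis where L sinφ = r sinθ; differentiating, L cosφ·φ̇ = r ω cosθ.
L cosφ = √(L² − r² sin²θ) = 0.065903 m.
|ω_rod| = r ω |cosθ| / √(L² − r² sin²θ) = 0.0244·207.4·0.54610/0.065903 = 41.936 rad/s.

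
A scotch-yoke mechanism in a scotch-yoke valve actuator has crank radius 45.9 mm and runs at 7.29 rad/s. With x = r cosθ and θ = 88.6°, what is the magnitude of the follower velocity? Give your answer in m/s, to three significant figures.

0.335

ω = 7.29 rad/s
x = r cosθ ⇒ ẋ = −rω sinθ.
|v| = rω|sinθ| = 0.0459·7.29·|sin 88.6°| = 0.33451 m/s.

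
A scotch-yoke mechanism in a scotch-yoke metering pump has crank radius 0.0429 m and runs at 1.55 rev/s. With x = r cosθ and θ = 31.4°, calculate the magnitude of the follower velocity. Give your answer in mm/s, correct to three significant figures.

ω = 9.739 rad/s (from 1.55 rev/s).
x = r cosθ ⇒ ẋ = −rω sinθ.
|v| = rω|sinθ| = 0.0429·9.739·|sin 31.4°| = 0.21768 m/s = 217.68 mm/s.

218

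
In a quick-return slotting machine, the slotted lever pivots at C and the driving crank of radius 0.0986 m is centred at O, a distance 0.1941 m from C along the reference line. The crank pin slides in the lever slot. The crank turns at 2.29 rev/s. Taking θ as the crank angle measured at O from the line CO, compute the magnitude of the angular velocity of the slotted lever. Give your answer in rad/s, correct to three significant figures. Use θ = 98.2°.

ω = 14.39 rad/s (from 2.29 rev/s).
Crank pin A relative to C: A = (d + r cosθ, r sinθ); lever angle φ = atan2(r sinθ, d + r cosθ).
Differentiating tanφ: φ̇ = rω(d cosθ + r)/(d² + r² + 2dr cosθ).
d² + r² + 2dr cosθ = |CA|² = 0.0419374 m²;  d cosθ + r = +0.070916 m.
|ω_lever| = |0.0986·14.39·+0.070916| / 0.0419374 = 2.399 rad/s.

2.40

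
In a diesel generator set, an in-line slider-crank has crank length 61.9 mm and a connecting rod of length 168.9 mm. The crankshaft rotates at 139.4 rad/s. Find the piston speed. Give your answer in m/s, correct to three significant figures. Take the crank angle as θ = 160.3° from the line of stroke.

ω = 139.4 rad/s
For an in-line slider-crank, x = r cosθ + √(L² − r² sin²θ), so v = −rω sinθ·[1 + r cosθ/√(L² − r² sin²θ)].
With r = 0.0619 m, L = 0.1689 m, θ = 160.3°: √(L² − r² sin²θ) = 0.16761 m.
v = −0.0619·139.4·0.33710·[1 + 0.0619·-0.94147/0.16761] = -1.8974 m/s.
|v| = 1.8974 m/s.

1.90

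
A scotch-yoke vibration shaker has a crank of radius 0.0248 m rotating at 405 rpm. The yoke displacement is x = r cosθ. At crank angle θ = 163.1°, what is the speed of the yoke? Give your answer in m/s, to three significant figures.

ω = 42.41 rad/s (from 405 rpm).
x = r cosθ ⇒ ẋ = −rω sinθ.
|v| = rω|sinθ| = 0.0248·42.41·|sin 163.1°| = 0.30576 m/s.

0.306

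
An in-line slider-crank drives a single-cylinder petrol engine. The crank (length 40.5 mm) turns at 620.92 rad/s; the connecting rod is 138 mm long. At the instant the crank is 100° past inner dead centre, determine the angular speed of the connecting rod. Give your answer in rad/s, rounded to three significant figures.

33.1

ω = 620.9 rad/s
The rod makes angle φ with the slider axis where L sinφ = r sinθ; differentiating, L cosφ·φ̇ = r ω cosθ.
L cosφ = √(L² − r² sin²θ) = 0.13211 m.
|ω_rod| = r ω |cosθ| / √(L² − r² sin²θ) = 0.0405·620.9·0.17365/0.13211 = 33.054 rad/s.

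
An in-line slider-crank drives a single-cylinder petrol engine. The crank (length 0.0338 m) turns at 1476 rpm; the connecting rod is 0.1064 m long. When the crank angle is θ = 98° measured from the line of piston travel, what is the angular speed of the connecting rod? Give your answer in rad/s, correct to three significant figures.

ω = 154.6 rad/s (converted from 1476 rpm).
The rod makes angle φ with the slider axis where L sinφ = r sinθ; differentiating, L cosφ·φ̇ = r ω cosθ.
L cosφ = √(L² − r² sin²θ) = 0.101 m.
|ω_rod| = r ω |cosθ| / √(L² − r² sin²θ) = 0.0338·154.6·0.13917/0.101 = 7.199 rad/s.

7.20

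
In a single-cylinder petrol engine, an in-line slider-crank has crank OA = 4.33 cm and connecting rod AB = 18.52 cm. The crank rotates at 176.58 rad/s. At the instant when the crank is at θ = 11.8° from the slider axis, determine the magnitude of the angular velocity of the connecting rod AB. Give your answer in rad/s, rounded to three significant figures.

ω = 176.6 rad/s
The rod makes angle φ with the slider axis where L sinφ = r sinθ; differentiating, L cosφ·φ̇ = r ω cosθ.
L cosφ = √(L² − r² sin²θ) = 0.18499 m.
|ω_rod| = r ω |cosθ| / √(L² − r² sin²θ) = 0.0433·176.6·0.97887/0.18499 = 40.458 rad/s.

40.5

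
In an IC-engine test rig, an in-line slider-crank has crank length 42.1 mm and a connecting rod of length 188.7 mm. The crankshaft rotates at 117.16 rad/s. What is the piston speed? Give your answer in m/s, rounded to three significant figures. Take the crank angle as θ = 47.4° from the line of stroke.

ω = 117.2 rad/s
For an in-line slider-crank, x = r cosθ + √(L² − r² sin²θ), so v = −rω sinθ·[1 + r cosθ/√(L² − r² sin²θ)].
With r = 0.0421 m, L = 0.1887 m, θ = 47.4°: √(L² − r² sin²θ) = 0.18614 m.
v = −0.0421·117.2·0.73610·[1 + 0.0421·0.67688/0.18614] = -4.1866 m/s.
|v| = 4.1866 m/s.

4.19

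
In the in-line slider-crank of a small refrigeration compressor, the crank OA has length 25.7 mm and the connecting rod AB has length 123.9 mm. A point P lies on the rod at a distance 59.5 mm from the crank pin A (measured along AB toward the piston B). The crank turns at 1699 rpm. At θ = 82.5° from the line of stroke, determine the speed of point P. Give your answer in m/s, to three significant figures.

ω = 177.9 rad/s.  Crank-pin speed |V_A| = rω = 4.5725 m/s, perpendicular to OA.
Rod angle: sinφ = −(r/L) sinθ ⇒ φ = -11.868°; ω_rod = −rω cosθ/√(L²−r²sin²θ) = -4.9223 rad/s.
V_P = V_A + ω_rod × AP, with AP = 0.0595 m along the rod.
Components: V_Px = −rω sinθ − a·ω_rod·sinφ = -4.5936 m/s;  V_Py = rω cosθ + a·ω_rod·cosφ = +0.31022 m/s.
|V_P| = √(V_Px² + V_Py²) = 4.6041 m/s.

4.60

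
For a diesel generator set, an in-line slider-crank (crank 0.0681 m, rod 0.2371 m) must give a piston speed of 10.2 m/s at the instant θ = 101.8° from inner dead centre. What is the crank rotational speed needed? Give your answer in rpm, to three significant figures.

For an in-line slider-crank, |v_piston| = rω|sinθ|·[1 + r cosθ/√(L² − r² sin²θ)].
With r = 0.0681 m, L = 0.2371 m, θ = 101.8°: the bracketed kinematic factor |dx/dθ| = 0.062581 m.
ω = v/|dx/dθ| = 10.2/0.062581 = 162.99 rad/s.
N = 60ω/(2π) = 1556.4 rpm.

1560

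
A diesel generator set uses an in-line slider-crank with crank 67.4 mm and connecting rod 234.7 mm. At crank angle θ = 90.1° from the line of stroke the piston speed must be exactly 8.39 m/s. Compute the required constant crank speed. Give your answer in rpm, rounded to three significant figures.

For an in-line slider-crank, |v_piston| = rω|sinθ|·[1 + r cosθ/√(L² − r² sin²θ)].
With r = 0.0674 m, L = 0.2347 m, θ = 90.1°: the bracketed kinematic factor |dx/dθ| = 0.067365 m.
ω = v/|dx/dθ| = 8.39/0.067365 = 124.55 rad/s.
N = 60ω/(2π) = 1189.3 rpm.

1190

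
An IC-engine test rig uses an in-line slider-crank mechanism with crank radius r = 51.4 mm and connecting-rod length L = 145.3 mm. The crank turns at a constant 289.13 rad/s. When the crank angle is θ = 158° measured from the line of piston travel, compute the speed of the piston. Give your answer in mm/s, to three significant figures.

3720

ω = 289.1 rad/s
For an in-line slider-crank, x = r cosθ + √(L² − r² sin²θ), so v = −rω sinθ·[1 + r cosθ/√(L² − r² sin²θ)].
With r = 0.0514 m, L = 0.1453 m, θ = 158°: √(L² − r² sin²θ) = 0.14402 m.
v = −0.0514·289.1·0.37461·[1 + 0.0514·-0.92718/0.14402] = -3.7249 m/s.
|v| = 3.7249 m/s = 3724.9 mm/s.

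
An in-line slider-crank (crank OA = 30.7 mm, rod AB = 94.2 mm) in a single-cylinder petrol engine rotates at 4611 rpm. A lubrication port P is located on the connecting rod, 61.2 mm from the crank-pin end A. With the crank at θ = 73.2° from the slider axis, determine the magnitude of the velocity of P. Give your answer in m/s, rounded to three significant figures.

ω = 482.9 rad/s.  Crank-pin speed |V_A| = rω = 14.824 m/s, perpendicular to OA.
Rod angle: sinφ = −(r/L) sinθ ⇒ φ = -18.179°; ω_rod = −rω cosθ/√(L²−r²sin²θ) = -47.873 rad/s.
V_P = V_A + ω_rod × AP, with AP = 0.0612 m along the rod.
Components: V_Px = −rω sinθ − a·ω_rod·sinφ = -15.105 m/s;  V_Py = rω cosθ + a·ω_rod·cosφ = +1.501 m/s.
|V_P| = √(V_Px² + V_Py²) = 15.18 m/s.

15.2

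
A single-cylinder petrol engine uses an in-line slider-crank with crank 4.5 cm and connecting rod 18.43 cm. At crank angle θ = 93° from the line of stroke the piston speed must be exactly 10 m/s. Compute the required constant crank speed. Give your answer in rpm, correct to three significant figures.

For an in-line slider-crank, |v_piston| = rω|sinθ|·[1 + r cosθ/√(L² − r² sin²θ)].
With r = 0.045 m, L = 0.1843 m, θ = 93°: the bracketed kinematic factor |dx/dθ| = 0.044346 m.
ω = v/|dx/dθ| = 10/0.044346 = 225.5 rad/s.
N = 60ω/(2π) = 2153.4 rpm.

2150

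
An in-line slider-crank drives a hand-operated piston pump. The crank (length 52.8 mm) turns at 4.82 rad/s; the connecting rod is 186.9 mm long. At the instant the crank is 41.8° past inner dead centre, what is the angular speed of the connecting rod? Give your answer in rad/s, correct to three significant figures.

ω = 4.82 rad/s
The rod makes angle φ with the slider axis where L sinφ = r sinθ; differentiating, L cosφ·φ̇ = r ω cosθ.
L cosφ = √(L² − r² sin²θ) = 0.18356 m.
|ω_rod| = r ω |cosθ| / √(L² − r² sin²θ) = 0.0528·4.82·0.74548/0.18356 = 1.0336 rad/s.

1.03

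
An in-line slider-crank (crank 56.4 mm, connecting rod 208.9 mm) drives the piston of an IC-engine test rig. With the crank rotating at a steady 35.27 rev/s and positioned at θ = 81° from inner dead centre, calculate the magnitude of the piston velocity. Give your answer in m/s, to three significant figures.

12.9

ω = 2π·35.3 = 221.6 rad/s
For an in-line slider-crank, x = r cosθ + √(L² − r² sin²θ), so v = −rω sinθ·[1 + r cosθ/√(L² − r² sin²θ)].
With r = 0.0564 m, L = 0.2089 m, θ = 81°: √(L² − r² sin²θ) = 0.20134 m.
v = −0.0564·221.6·0.98769·[1 + 0.0564·0.15643/0.20134] = -12.886 m/s.
|v| = 12.886 m/s.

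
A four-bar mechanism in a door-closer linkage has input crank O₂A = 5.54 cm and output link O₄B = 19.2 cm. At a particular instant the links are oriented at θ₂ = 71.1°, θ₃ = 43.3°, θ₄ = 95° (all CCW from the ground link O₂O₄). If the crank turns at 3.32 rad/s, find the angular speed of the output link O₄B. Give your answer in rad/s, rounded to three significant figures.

0.569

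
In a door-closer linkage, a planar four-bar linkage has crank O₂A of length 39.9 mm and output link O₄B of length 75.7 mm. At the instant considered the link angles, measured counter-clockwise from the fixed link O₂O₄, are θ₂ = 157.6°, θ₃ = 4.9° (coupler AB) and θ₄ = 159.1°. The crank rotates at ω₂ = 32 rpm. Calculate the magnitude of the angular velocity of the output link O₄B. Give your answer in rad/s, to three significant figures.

ω₂ = 3.351 rad/s (from 32 rpm).
Differentiating the loop-closure r₂e^{iθ₂}+r₃e^{iθ₃}=r₁+r₄e^{iθ₄} gives r₂ω₂e^{iθ₂}+r₃ω₃e^{iθ₃}=r₄ω₄e^{iθ₄}.
Eliminating the other unknown: ω₄ = r₂ω₂ sin(θ₂−θ₃) / [r₄ sin(θ₄−θ₃)].
Numerator sine = +0.45865; denominator sine = +0.43523.
Result = 0.0399·3.351·(+0.45865) / (0.0757·(+0.43523)) = +1.8613 rad/s; magnitude 1.8613 rad/s.

1.86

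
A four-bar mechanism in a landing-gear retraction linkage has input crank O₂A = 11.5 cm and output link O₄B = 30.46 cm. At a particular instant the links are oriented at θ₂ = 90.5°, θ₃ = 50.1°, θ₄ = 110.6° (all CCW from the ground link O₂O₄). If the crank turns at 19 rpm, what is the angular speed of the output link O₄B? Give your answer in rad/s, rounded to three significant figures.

0.559

ω₂ = 1.99 rad/s (from 19 rpm).
Differentiating the loop-closure r₂e^{iθ₂}+r₃e^{iθ₃}=r₁+r₄e^{iθ₄} gives r₂ω₂e^{iθ₂}+r₃ω₃e^{iθ₃}=r₄ω₄e^{iθ₄}.
Eliminating the other unknown: ω₄ = r₂ω₂ sin(θ₂−θ₃) / [r₄ sin(θ₄−θ₃)].
Numerator sine = +0.64812; denominator sine = +0.87036.
Result = 0.115·1.99·(+0.64812) / (0.3046·(+0.87036)) = +0.55938 rad/s; magnitude 0.55938 rad/s.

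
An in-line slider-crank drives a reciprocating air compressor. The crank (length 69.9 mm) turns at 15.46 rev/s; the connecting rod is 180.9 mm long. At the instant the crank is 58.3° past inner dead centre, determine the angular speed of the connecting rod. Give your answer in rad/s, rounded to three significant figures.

20.9

ω = 97.14 rad/s (converted from 15.46 rev/s).
The rod makes angle φ with the slider axis where L sinφ = r sinθ; differentiating, L cosφ·φ̇ = r ω cosθ.
L cosφ = √(L² − r² sin²θ) = 0.17084 m.
|ω_rod| = r ω |cosθ| / √(L² − r² sin²θ) = 0.0699·97.14·0.52547/0.17084 = 20.884 rad/s.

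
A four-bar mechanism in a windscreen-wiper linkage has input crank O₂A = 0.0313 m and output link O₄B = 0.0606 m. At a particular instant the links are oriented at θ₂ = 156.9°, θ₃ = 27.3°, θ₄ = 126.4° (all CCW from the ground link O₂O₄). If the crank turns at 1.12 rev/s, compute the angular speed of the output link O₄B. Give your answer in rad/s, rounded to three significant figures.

2.84

ω₂ = 7.037 rad/s (from 1.12 rev/s).
Differentiating the loop-closure r₂e^{iθ₂}+r₃e^{iθ₃}=r₁+r₄e^{iθ₄} gives r₂ω₂e^{iθ₂}+r₃ω₃e^{iθ₃}=r₄ω₄e^{iθ₄}.
Eliminating the other unknown: ω₄ = r₂ω₂ sin(θ₂−θ₃) / [r₄ sin(θ₄−θ₃)].
Numerator sine = +0.77051; denominator sine = +0.98741.
Result = 0.0313·7.037·(+0.77051) / (0.0606·(+0.98741)) = +2.8363 rad/s; magnitude 2.8363 rad/s.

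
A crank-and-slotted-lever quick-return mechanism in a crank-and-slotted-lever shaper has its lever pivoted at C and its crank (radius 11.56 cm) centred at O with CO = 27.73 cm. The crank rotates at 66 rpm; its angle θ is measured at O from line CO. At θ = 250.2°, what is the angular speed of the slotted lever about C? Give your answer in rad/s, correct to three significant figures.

0.253

ω = 6.912 rad/s (from 66 rpm).
Crank pin A relative to C: A = (d + r cosθ, r sinθ); lever angle φ = atan2(r sinθ, d + r cosθ).
Differentiating tanφ: φ̇ = rω(d cosθ + r)/(d² + r² + 2dr cosθ).
d² + r² + 2dr cosθ = |CA|² = 0.0685416 m²;  d cosθ + r = +0.021668 m.
|ω_lever| = |0.1156·6.912·+0.021668| / 0.0685416 = 0.25258 rad/s.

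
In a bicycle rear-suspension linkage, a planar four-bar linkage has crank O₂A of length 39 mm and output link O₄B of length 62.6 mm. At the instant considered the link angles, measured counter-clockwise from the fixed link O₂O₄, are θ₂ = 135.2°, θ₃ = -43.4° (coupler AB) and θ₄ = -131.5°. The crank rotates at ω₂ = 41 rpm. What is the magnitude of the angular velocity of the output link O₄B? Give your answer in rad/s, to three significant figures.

0.0654

ω₂ = 4.294 rad/s (from 41 rpm).
Differentiating the loop-closure r₂e^{iθ₂}+r₃e^{iθ₃}=r₁+r₄e^{iθ₄} gives r₂ω₂e^{iθ₂}+r₃ω₃e^{iθ₃}=r₄ω₄e^{iθ₄}.
Eliminating the other unknown: ω₄ = r₂ω₂ sin(θ₂−θ₃) / [r₄ sin(θ₄−θ₃)].
Numerator sine = +0.02443; denominator sine = -0.99945.
Result = 0.039·4.294·(+0.02443) / (0.0626·(-0.99945)) = -0.065389 rad/s; magnitude 0.065389 rad/s.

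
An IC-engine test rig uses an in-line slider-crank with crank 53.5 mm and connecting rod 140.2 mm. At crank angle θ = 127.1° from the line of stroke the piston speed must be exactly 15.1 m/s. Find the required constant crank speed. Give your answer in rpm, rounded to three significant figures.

4460

For an in-line slider-crank, |v_piston| = rω|sinθ|·[1 + r cosθ/√(L² − r² sin²θ)].
With r = 0.0535 m, L = 0.1402 m, θ = 127.1°: the bracketed kinematic factor |dx/dθ| = 0.032359 m.
ω = v/|dx/dθ| = 15.1/0.032359 = 466.63 rad/s.
N = 60ω/(2π) = 4456 rpm.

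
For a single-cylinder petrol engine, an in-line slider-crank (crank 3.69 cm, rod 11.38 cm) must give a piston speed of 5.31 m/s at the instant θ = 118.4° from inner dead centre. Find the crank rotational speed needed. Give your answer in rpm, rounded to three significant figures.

For an in-line slider-crank, |v_piston| = rω|sinθ|·[1 + r cosθ/√(L² − r² sin²θ)].
With r = 0.0369 m, L = 0.1138 m, θ = 118.4°: the bracketed kinematic factor |dx/dθ| = 0.027236 m.
ω = v/|dx/dθ| = 5.31/0.027236 = 194.96 rad/s.
N = 60ω/(2π) = 1861.7 rpm.

1860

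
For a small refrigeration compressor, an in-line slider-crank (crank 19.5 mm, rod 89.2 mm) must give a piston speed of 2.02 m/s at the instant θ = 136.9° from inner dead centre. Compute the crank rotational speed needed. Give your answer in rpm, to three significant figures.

For an in-line slider-crank, |v_piston| = rω|sinθ|·[1 + r cosθ/√(L² − r² sin²θ)].
With r = 0.0195 m, L = 0.0892 m, θ = 136.9°: the bracketed kinematic factor |dx/dθ| = 0.011173 m.
ω = v/|dx/dθ| = 2.02/0.011173 = 180.79 rad/s.
N = 60ω/(2π) = 1726.5 rpm.

1730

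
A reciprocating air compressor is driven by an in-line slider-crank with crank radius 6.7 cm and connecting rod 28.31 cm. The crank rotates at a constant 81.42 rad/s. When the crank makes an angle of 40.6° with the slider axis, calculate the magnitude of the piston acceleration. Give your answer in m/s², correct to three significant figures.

ω = 81.42 rad/s
x(θ) = r cosθ + √(L² − r² sin²θ); with ω constant, a = ω²·d²x/dθ².
d²x/dθ² = −r cosθ − r²(cos2θ)/√u − r⁴ sin²2θ/(4u^{3/2}),  u = L² − r² sin²θ = 0.0782445 m².
Substituting r = 0.067 m, L = 0.2831 m, θ = 40.6°: d²x/dθ² = -0.053551 m.
a = ω²·d²x/dθ² = (81.42)²·(-0.053551) = -355 m/s²;  |a| = 355 m/s².

355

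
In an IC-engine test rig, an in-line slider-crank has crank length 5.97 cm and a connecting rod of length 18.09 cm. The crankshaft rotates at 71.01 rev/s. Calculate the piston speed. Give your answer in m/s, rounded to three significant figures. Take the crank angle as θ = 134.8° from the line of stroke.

14.4

ω = 2π·71 = 446.2 rad/s
For an in-line slider-crank, x = r cosθ + √(L² − r² sin²θ), so v = −rω sinθ·[1 + r cosθ/√(L² − r² sin²θ)].
With r = 0.0597 m, L = 0.1809 m, θ = 134.8°: √(L² − r² sin²θ) = 0.17587 m.
v = −0.0597·446.2·0.70957·[1 + 0.0597·-0.70463/0.17587] = -14.38 m/s.
|v| = 14.38 m/s.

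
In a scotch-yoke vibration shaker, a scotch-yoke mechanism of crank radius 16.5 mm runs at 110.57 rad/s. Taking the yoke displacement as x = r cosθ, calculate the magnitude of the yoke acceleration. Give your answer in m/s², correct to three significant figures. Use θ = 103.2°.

46.1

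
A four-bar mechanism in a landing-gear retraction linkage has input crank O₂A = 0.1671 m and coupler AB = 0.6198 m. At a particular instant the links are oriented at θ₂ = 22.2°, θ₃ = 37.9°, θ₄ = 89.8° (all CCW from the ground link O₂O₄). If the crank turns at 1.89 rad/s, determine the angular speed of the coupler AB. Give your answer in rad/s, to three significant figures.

0.599

ω₂ = 1.89 rad/s
Differentiating the loop-closure r₂e^{iθ₂}+r₃e^{iθ₃}=r₁+r₄e^{iθ₄} gives r₂ω₂e^{iθ₂}+r₃ω₃e^{iθ₃}=r₄ω₄e^{iθ₄}.
Eliminating the other unknown: ω₃ = r₂ω₂ sin(θ₄−θ₂) / [r₃ sin(θ₃−θ₄)].
Numerator sine = +0.92455; denominator sine = -0.78694.
Result = 0.1671·1.89·(+0.92455) / (0.6198·(-0.78694)) = -0.59865 rad/s; magnitude 0.59865 rad/s.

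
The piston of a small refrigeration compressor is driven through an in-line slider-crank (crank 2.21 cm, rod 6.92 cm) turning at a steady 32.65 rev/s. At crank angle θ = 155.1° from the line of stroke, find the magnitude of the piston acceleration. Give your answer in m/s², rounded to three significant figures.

646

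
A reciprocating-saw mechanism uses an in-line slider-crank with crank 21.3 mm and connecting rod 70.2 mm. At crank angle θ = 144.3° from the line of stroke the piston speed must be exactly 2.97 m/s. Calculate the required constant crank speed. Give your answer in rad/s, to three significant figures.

319

For an in-line slider-crank, |v_piston| = rω|sinθ|·[1 + r cosθ/√(L² − r² sin²θ)].
With r = 0.0213 m, L = 0.0702 m, θ = 144.3°: the bracketed kinematic factor |dx/dθ| = 0.0093176 m.
ω = v/|dx/dθ| = 2.97/0.0093176 = 318.75 rad/s.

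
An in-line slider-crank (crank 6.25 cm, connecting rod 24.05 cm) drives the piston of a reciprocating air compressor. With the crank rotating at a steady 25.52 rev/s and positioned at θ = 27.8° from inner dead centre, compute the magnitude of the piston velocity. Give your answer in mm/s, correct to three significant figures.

5760

ω = 2π·25.5 = 160.3 rad/s
For an in-line slider-crank, x = r cosθ + √(L² − r² sin²θ), so v = −rω sinθ·[1 + r cosθ/√(L² − r² sin²θ)].
With r = 0.0625 m, L = 0.2405 m, θ = 27.8°: √(L² − r² sin²θ) = 0.23873 m.
v = −0.0625·160.3·0.46639·[1 + 0.0625·0.88458/0.23873] = -5.7564 m/s.
|v| = 5.7564 m/s = 5756.4 mm/s.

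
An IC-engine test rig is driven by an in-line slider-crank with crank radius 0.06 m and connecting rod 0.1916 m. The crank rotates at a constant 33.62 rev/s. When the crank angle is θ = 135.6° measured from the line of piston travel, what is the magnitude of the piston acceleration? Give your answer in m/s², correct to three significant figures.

ω = 2π·33.6 = 211.2 rad/s
x(θ) = r cosθ + √(L² − r² sin²θ); with ω constant, a = ω²·d²x/dθ².
d²x/dθ² = −r cosθ − r²(cos2θ)/√u − r⁴ sin²2θ/(4u^{3/2}),  u = L² − r² sin²θ = 0.0349483 m².
Substituting r = 0.06 m, L = 0.1916 m, θ = 135.6°: d²x/dθ² = +0.041969 m.
a = ω²·d²x/dθ² = (211.2)²·(+0.041969) = +1872.8 m/s²;  |a| = 1872.8 m/s².

1870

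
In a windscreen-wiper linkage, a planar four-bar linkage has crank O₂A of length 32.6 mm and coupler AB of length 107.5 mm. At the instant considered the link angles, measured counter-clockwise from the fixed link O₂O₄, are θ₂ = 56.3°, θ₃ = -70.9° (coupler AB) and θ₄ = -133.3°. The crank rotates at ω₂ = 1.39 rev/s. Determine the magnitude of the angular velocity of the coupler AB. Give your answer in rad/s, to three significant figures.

0.498

ω₂ = 8.734 rad/s (from 1.39 rev/s).
Differentiating the loop-closure r₂e^{iθ₂}+r₃e^{iθ₃}=r₁+r₄e^{iθ₄} gives r₂ω₂e^{iθ₂}+r₃ω₃e^{iθ₃}=r₄ω₄e^{iθ₄}.
Eliminating the other unknown: ω₃ = r₂ω₂ sin(θ₄−θ₂) / [r₃ sin(θ₃−θ₄)].
Numerator sine = +0.16677; denominator sine = +0.88620.
Result = 0.0326·8.734·(+0.16677) / (0.1075·(+0.88620)) = +0.49841 rad/s; magnitude 0.49841 rad/s.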